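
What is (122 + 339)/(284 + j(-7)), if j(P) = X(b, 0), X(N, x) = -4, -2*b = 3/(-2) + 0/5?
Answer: 461/280 ≈ 1.6464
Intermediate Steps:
b = ¾ (b = -(3/(-2) + 0/5)/2 = -(3*(-½) + 0*(⅕))/2 = -(-3/2 + 0)/2 = -½*(-3/2) = ¾ ≈ 0.75000)
j(P) = -4
(122 + 339)/(284 + j(-7)) = (122 + 339)/(284 - 4) = 461/280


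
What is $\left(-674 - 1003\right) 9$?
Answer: $-15093$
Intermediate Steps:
$\left(-674 - 1003\right) 9 = \left(-1677\right) 9 = -15093$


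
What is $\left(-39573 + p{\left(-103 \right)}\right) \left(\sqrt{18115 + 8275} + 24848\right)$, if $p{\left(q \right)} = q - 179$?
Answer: $-990317040 - 39855 \sqrt{26390} \approx -9.9679 \cdot 10^{8}$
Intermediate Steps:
$p{\left(q \right)} = -179 + q$
$\left(-39573 + p{\left(-103 \right)}\right) \left(\sqrt{18115 + 8275} + 24848\right) = \left(-39573 - 282\right) \left(\sqrt{18115 + 8275} + 24848\right) = \left(-39573 - 282\right) \left(\sqrt{26390} + 24848\right) = - 39855 \left(24848 + \sqrt{26390}\right) = -990317040 - 39855 \sqrt{26390}$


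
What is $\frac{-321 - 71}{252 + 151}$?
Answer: $- \frac{392}{403} \approx -0.9727$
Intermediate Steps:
$\frac{-321 - 71}{252 + 151} = - \frac{392}{403}$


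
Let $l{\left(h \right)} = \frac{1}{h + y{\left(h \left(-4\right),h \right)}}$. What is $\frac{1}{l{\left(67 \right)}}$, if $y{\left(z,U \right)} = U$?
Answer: $134$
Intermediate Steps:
$l{\left(h \right)} = \frac{1}{2 h}$ ($l{\left(h \right)} = \frac{1}{h + h} = \frac{1}{2 h}$)
$\frac{1}{l{\left(67 \right)}} = \frac{1}{\frac{1}{2} \cdot \frac{1}{67}} = \frac{1}{\frac{1}{134}} = 134$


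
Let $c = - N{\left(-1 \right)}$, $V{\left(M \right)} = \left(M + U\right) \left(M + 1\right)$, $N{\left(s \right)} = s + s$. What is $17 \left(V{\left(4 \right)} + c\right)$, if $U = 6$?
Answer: $884$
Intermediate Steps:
$N{\left(s \right)} = 2 s$
$V{\left(M \right)} = \left(1 + M\right) \left(6 + M\right)$ ($V{\left(M \right)} = \left(M + 6\right) \left(M + 1\right) = \left(6 + M\right) \left(1 + M\right) = \left(1 + M\right) \left(6 + M\right)$)
$c = 2$ ($c = - 2 \left(-1\right) = \left(-1\right) \left(-2\right) = 2$)
$17 \left(V{\left(4 \right)} + c\right) = 17 \left(\left(6 + 4^{2} + 7 \cdot 4\right) + 2\right) = 17 \left(\left(6 + 16 + 28\right) + 2\right) = 17 \left(50 + 2\right) = 17 \cdot 52 = 884$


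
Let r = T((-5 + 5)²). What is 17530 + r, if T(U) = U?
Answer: 17530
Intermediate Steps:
r = 0 (r = (-5 + 5)² = 0² = 0)
17530 + r = 17530 + 0 = 17530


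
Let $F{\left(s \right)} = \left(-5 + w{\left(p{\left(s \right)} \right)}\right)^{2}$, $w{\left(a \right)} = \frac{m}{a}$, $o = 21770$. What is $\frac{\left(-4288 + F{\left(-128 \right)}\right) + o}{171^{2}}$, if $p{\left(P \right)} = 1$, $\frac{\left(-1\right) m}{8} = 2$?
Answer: $\frac{17923}{29241} \approx 0.61294$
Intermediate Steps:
$m = -16$ ($m = \left(-8\right) 2 = -16$)
$w{\left(a \right)} = - \frac{16}{a}$
$F{\left(s \right)} = 441$ ($F{\left(s \right)} = \left(-5 - \frac{16}{1}\right)^{2} = \left(-5 - 16\right)^{2} = \left(-21\right)^{2} = 441$)
$\frac{\left(-4288 + F{\left(-128 \right)}\right) + o}{171^{2}} = \frac{\left(-4288 + 441\right) + 21770}{171^{2}} = \frac{-3847 + 21770}{29241} = 17923 \cdot \frac{1}{29241} = \frac{17923}{29241}$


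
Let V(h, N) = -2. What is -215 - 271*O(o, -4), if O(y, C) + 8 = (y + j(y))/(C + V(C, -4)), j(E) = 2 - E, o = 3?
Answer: 6130/3 ≈ 2043.3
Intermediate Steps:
O(y, C) = -8 + 2/(-2 + C) (O(y, C) = -8 + (y + (2 - y))/(C - 2) = -8 + 2/(-2 + C))
-215 - 271*O(o, -4) = -215 - 542*(9 - 4*(-4))/(-2 - 4) = -215 - 542*(9 + 16)/(-6) = -215 - 542*(-1)*25/6 = -215 - 271*(-25/3) = -215 + 6775/3 = 6130/3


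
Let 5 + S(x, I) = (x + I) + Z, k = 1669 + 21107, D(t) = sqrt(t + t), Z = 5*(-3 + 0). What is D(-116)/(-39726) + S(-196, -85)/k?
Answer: -301/22776 - I*sqrt(58)/19863 ≈ -0.013216 - 0.00038342*I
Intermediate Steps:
Z = -15 (Z = 5*(-3) = -15)
D(t) = sqrt(2)*sqrt(t) (D(t) = sqrt(2*t) = sqrt(2)*sqrt(t))
k = 22776
S(x, I) = -20 + I + x (S(x, I) = -5 + ((x + I) - 15) = -5 + ((I + x) - 15) = -5 + (-15 + I + x) = -20 + I + x)
D(-116)/(-39726) + S(-196, -85)/k = (sqrt(2)*sqrt(-116))/(-39726) + (-20 - 85 - 196)/22776 = (sqrt(2)*(2*I*sqrt(29)))*(-1/39726) - 301*1/22776 = (2*I*sqrt(58))*(-1/39726) - 301/22776 = -I*sqrt(58)/19863 - 301/22776 = -301/22776 - I*sqrt(58)/19863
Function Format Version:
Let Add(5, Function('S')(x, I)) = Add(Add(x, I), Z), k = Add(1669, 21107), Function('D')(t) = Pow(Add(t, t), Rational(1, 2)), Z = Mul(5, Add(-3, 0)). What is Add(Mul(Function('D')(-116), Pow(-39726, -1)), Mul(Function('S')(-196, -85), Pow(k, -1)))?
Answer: Add(Rational(-301, 22776), Mul(Rational(-1, 19863), I, Pow(58, Rational(1, 2)))) ≈ Add(-0.013216, Mul(-0.00038342, I))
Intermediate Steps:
Z = -15 (Z = Mul(5, -3) = -15)
Function('D')(t) = Mul(Pow(2, Rational(1, 2)), Pow(t, Rational(1, 2))) (Function('D')(t) = Pow(Mul(2, t), Rational(1, 2)) = Mul(Pow(2, Rational(1, 2)), Pow(t, Rational(1, 2))))
k = 22776
Function('S')(x, I) = Add(-20, I, x) (Function('S')(x, I) = Add(-5, Add(Add(x, I), -15)) = Add(-5, Add(Add(I, x), -15)) = Add(-5, Add(-15, I, x)) = Add(-20, I, x))
Add(Mul(Function('D')(-116), Pow(-39726, -1)), Mul(Function('S')(-196, -85), Pow(k, -1))) = Add(Mul(Mul(Pow(2, Rational(1, 2)), Pow(-116, Rational(1, 2))), Pow(-39726, -1)), Mul(Add(-20, -85, -196), Pow(22776, -1))) = Add(Mul(Mul(Pow(2, Rational(1, 2)), Mul(2, I, Pow(29, Rational(1, 2)))), Rational(-1, 39726)), Mul(-301, Rational(1, 22776))) = Add(Mul(Mul(2, I, Pow(58, Rational(1, 2))), Rational(-1, 39726)), Rational(-301, 22776)) = Add(Mul(Rational(-1, 19863), I, Pow(58, Rational(1, 2))), Rational(-301, 22776)) = Add(Rational(-301, 22776), Mul(Rational(-1, 19863), I, Pow(58, Rational(1, 2))))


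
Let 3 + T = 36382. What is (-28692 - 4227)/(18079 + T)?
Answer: -32919/54458 ≈ -0.60448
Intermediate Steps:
T = 36379 (T = -3 + 36382 = 36379)
(-28692 - 4227)/(18079 + T) = (-28692 - 4227)/(18079 + 36379) = -32919/54458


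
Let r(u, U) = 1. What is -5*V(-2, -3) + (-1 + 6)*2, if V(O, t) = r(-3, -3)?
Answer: 5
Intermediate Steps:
V(O, t) = 1
-5*V(-2, -3) + (-1 + 6)*2 = -5*1 + (-1 + 6)*2 = -5 + 5*2 = -5 + 10 = 5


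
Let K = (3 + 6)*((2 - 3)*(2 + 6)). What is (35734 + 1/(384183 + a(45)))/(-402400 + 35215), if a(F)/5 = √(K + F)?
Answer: (-536010*√3 + 13728395323*I)/(1101555*(-128061*I + 5*√3)) ≈ -0.097319 + 1.7764e-15*I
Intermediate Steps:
K = -72 (K = 9*(-1*8) = 9*(-8) = -72)
a(F) = 5*√(-72 + F)
(35734 + 1/(384183 + a(45)))/(-402400 + 35215) = (35734 + 1/(384183 + 5*√(-72 + 45)))/(-402400 + 35215) = (35734 + 1/(384183 + 5*√(-27)))/(-367185) = (35734 + 1/(384183 + 5*(3*I*√3)))*(-1/367185) = (35734 + 1/(384183 + 15*I*√3))*(-1/367185) = -35734/367185 - 1/(367185*(384183 + 15*I*√3))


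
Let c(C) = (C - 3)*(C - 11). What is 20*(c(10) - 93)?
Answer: -2000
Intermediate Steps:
c(C) = (-11 + C)*(-3 + C) (c(C) = (-3 + C)*(-11 + C) = (-11 + C)*(-3 + C))
20*(c(10) - 93) = 20*((33 + 10² - 14*10) - 93) = 20*((33 + 100 - 140) - 93) = 20*(-7 - 93) = 20*(-100) = -2000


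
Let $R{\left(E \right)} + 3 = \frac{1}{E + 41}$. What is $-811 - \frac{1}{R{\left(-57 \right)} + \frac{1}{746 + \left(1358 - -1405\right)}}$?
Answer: $- \frac{139375031}{171925} \approx -810.67$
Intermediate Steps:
$R{\left(E \right)} = -3 + \frac{1}{41 + E}$ ($R{\left(E \right)} = -3 + \frac{1}{E + 41} = -3 + \frac{1}{41 + E}$)
$-811 - \frac{1}{R{\left(-57 \right)} + \frac{1}{746 + \left(1358 - -1405\right)}} = -811 - \frac{1}{\frac{-122 - -171}{41 - 57} + \frac{1}{746 + \left(1358 - -1405\right)}} = -811 - \frac{1}{\frac{-122 + 171}{-16} + \frac{1}{746 + \left(1358 + 1405\right)}} = -811 - \frac{1}{\left(- \frac{1}{16}\right) 49 + \frac{1}{746 + 2763}} = -811 - \frac{1}{- \frac{49}{16} + \frac{1}{3509}} = -811 - \frac{1}{- \frac{171925}{56144}} = -811 - - \frac{56144}{171925} = -811 + \frac{56144}{171925} = - \frac{139375031}{171925}$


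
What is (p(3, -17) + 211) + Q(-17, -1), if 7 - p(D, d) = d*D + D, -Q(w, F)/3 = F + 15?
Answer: 224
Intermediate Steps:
Q(w, F) = -45 - 3*F (Q(w, F) = -3*(F + 15) = -3*(15 + F) = -45 - 3*F)
p(D, d) = 7 - D - D*d (p(D, d) = 7 - (d*D + D) = 7 - (D*d + D) = 7 - (D + D*d) = 7 + (-D - D*d) = 7 - D - D*d)
(p(3, -17) + 211) + Q(-17, -1) = ((7 - 1*3 - 1*3*(-17)) + 211) + (-45 - 3*(-1)) = ((7 - 3 + 51) + 211) + (-45 + 3) = (55 + 211) - 42 = 266 - 42 = 224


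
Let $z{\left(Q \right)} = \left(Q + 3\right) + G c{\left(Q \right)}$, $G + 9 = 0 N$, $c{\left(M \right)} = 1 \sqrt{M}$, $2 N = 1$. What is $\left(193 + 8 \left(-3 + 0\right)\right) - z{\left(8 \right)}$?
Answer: $158 + 18 \sqrt{2} \approx 183.46$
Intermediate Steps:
$N = \frac{1}{2}$ ($N = \frac{1}{2} \cdot 1 = \frac{1}{2} \approx 0.5$)
$c{\left(M \right)} = \sqrt{M}$
$G = -9$ ($G = -9 + 0 \cdot \frac{1}{2} = -9 + 0 = -9$)
$z{\left(Q \right)} = 3 + Q - 9 \sqrt{Q}$ ($z{\left(Q \right)} = \left(Q + 3\right) - 9 \sqrt{Q} = \left(3 + Q\right) - 9 \sqrt{Q} = 3 + Q - 9 \sqrt{Q}$)
$\left(193 + 8 \left(-3 + 0\right)\right) - z{\left(8 \right)} = \left(193 + 8 \left(-3 + 0\right)\right) - \left(3 + 8 - 9 \sqrt{8}\right) = \left(193 + 8 \left(-3\right)\right) - \left(3 + 8 - 9 \cdot 2 \sqrt{2}\right) = \left(193 - 24\right) - \left(3 + 8 - 18 \sqrt{2}\right) = 169 - \left(11 - 18 \sqrt{2}\right) = 158 + 18 \sqrt{2}$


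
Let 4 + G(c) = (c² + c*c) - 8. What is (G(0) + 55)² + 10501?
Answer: 12350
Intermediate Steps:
G(c) = -12 + 2*c² (G(c) = -4 + ((c² + c*c) - 8) = -4 + ((c² + c²) - 8) = -4 + (2*c² - 8) = -4 + (-8 + 2*c²) = -12 + 2*c²)
(G(0) + 55)² + 10501 = ((-12 + 2*0²) + 55)² + 10501 = ((-12 + 2*0) + 55)² + 10501 = ((-12 + 0) + 55)² + 10501 = (-12 + 55)² + 10501 = 43² + 10501 = 1849 + 10501 = 12350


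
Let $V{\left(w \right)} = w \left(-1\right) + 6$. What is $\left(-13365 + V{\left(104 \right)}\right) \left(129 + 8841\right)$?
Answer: $-120763110$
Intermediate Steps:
$V{\left(w \right)} = 6 - w$ ($V{\left(w \right)} = - w + 6 = 6 - w$)
$\left(-13365 + V{\left(104 \right)}\right) \left(129 + 8841\right) = \left(-13365 + \left(6 - 104\right)\right) \left(129 + 8841\right) = \left(-13365 + \left(6 - 104\right)\right) 8970 = \left(-13365 - 98\right) 8970 = \left(-13463\right) 8970 = -120763110$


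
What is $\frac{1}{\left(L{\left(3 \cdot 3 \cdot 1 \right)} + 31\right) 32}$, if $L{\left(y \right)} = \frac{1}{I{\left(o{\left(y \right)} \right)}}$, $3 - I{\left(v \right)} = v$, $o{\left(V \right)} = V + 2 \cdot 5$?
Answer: $\frac{1}{990} \approx 0.0010101$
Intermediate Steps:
$o{\left(V \right)} = 10 + V$ ($o{\left(V \right)} = V + 10 = 10 + V$)
$I{\left(v \right)} = 3 - v$
$L{\left(y \right)} = \frac{1}{-7 - y}$ ($L{\left(y \right)} = \frac{1}{3 - \left(10 + y\right)} = \frac{1}{-7 - y}$)
$\frac{1}{\left(L{\left(3 \cdot 3 \cdot 1 \right)} + 31\right) 32} = \frac{1}{\left(- \frac{1}{7 + 3 \cdot 3 \cdot 1} + 31\right) 32} = \frac{1}{\left(- \frac{1}{7 + 9 \cdot 1} + 31\right) 32} = \frac{1}{\left(- \frac{1}{7 + 9} + 31\right) 32} = \frac{1}{\left(- \frac{1}{16} + 31\right) 32} = \frac{1}{\frac{495}{16} \cdot 32} = \frac{1}{990}$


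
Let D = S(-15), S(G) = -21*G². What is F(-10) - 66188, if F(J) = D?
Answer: -70913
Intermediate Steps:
D = -4725 (D = -21*(-15)² = -21*225 = -4725)
F(J) = -4725
F(-10) - 66188 = -4725 - 66188 = -70913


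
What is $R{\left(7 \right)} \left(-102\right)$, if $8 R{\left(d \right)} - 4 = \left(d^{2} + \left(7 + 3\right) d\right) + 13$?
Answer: $-1734$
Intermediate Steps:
$R{\left(d \right)} = \frac{17}{8} + \frac{d^{2}}{8} + \frac{5 d}{4}$ ($R{\left(d \right)} = \frac{1}{2} + \frac{\left(d^{2} + \left(7 + 3\right) d\right) + 13}{8} = \frac{1}{2} + \frac{\left(d^{2} + 10 d\right) + 13}{8} = \frac{1}{2} + \frac{13 + d^{2} + 10 d}{8} = \frac{1}{2} + \left(\frac{13}{8} + \frac{d^{2}}{8} + \frac{5 d}{4}\right) = \frac{17}{8} + \frac{d^{2}}{8} + \frac{5 d}{4}$)
$R{\left(7 \right)} \left(-102\right) = \left(\frac{17}{8} + \frac{7^{2}}{8} + \frac{5}{4} \cdot 7\right) \left(-102\right) = \left(\frac{17}{8} + \frac{1}{8} \cdot 49 + \frac{35}{4}\right) \left(-102\right) = \left(\frac{17}{8} + \frac{49}{8} + \frac{35}{4}\right) \left(-102\right) = 17 \left(-102\right) = -1734$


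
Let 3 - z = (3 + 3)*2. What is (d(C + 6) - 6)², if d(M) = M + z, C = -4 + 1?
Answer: 144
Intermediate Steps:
C = -3
z = -9 (z = 3 - (3 + 3)*2 = 3 - 6*2 = 3 - 1*12 = 3 - 12 = -9)
d(M) = -9 + M (d(M) = M - 9 = -9 + M)
(d(C + 6) - 6)² = ((-9 + (-3 + 6)) - 6)² = ((-9 + 3) - 6)² = (-6 - 6)² = (-12)² = 144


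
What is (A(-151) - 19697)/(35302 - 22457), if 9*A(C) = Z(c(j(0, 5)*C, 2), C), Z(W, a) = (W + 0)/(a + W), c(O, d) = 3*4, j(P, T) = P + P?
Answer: -1173379/765195 ≈ -1.5334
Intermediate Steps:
j(P, T) = 2*P
c(O, d) = 12
Z(W, a) = W/(W + a)
A(C) = 4/(3*(12 + C)) (A(C) = (12/(12 + C))/9 = 4/(3*(12 + C)))
(A(-151) - 19697)/(35302 - 22457) = (4/(3*(12 - 151)) - 19697)/(35302 - 22457) = ((4/3)/(-139) - 19697)/12845 = ((4/3)*(-1/139) - 19697)*(1/12845) = (-4/417 - 19697)*(1/12845) = -8213653/417*1/12845 = -1173379/765195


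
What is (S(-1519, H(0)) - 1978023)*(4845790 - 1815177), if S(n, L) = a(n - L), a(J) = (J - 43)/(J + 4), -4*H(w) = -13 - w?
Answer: -36405321755847234/6073 ≈ -5.9946e+12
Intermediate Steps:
H(w) = 13/4 + w/4 (H(w) = -(-13 - w)/4 = 13/4 + w/4)
a(J) = (-43 + J)/(4 + J)
S(n, L) = (-43 + n - L)/(4 + n - L) (S(n, L) = (-43 + (n - L))/(4 + (n - L)) = (-43 + n - L)/(4 + n - L))
(S(-1519, H(0)) - 1978023)*(4845790 - 1815177) = ((-43 - 1519 - (13/4 + (¼)*0))/(4 - 1519 - (13/4 + (¼)*0)) - 1978023)*(4845790 - 1815177) = ((-43 - 1519 - (13/4 + 0))/(4 - 1519 - (13/4 + 0)) - 1978023)*3030613 = ((-43 - 1519 - 1*13/4)/(4 - 1519 - 1*13/4) - 1978023)*3030613 = ((-43 - 1519 - 13/4)/(4 - 1519 - 13/4) - 1978023)*3030613 = (-6261/4/(-6073/4) - 1978023)*3030613 = (-4/6073*(-6261/4) - 1978023)*3030613 = (6261/6073 - 1978023)*3030613 = -12012527418/6073*3030613 = -36405321755847234/6073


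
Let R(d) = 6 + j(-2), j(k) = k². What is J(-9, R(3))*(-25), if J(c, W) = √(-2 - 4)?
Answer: -25*I*√6 ≈ -61.237*I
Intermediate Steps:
R(d) = 10 (R(d) = 6 + (-2)² = 6 + 4 = 10)
J(c, W) = I*√6 (J(c, W) = √(-6) = I*√6)
J(-9, R(3))*(-25) = (I*√6)*(-25) = -25*I*√6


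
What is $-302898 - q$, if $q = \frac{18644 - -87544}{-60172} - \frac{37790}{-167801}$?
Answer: $- \frac{764580466585637}{2524230443} \approx -3.029 \cdot 10^{5}$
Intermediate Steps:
$q = - \frac{3886138177}{2524230443}$ ($q = \left(18644 + 87544\right) \left(- \frac{1}{60172}\right) - - \frac{37790}{167801} = 106188 \left(- \frac{1}{60172}\right) + \frac{37790}{167801} = - \frac{26547}{15043} + \frac{37790}{167801} = - \frac{3886138177}{2524230443} \approx -1.5395$)
$-302898 - q = -302898 - - \frac{3886138177}{2524230443} = -302898 + \frac{3886138177}{2524230443} = - \frac{764580466585637}{2524230443}$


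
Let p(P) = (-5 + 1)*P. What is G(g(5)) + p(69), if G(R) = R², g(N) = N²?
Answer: 349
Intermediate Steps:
p(P) = -4*P
G(g(5)) + p(69) = (5²)² - 4*69 = 25² - 276 = 625 - 276 = 349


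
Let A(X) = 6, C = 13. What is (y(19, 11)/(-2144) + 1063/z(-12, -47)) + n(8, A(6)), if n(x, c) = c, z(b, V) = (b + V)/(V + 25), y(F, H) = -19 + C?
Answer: 25449457/63248 ≈ 402.38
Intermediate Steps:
y(F, H) = -6 (y(F, H) = -19 + 13 = -6)
z(b, V) = (V + b)/(25 + V)
(y(19, 11)/(-2144) + 1063/z(-12, -47)) + n(8, A(6)) = (-6/(-2144) + 1063/(((-47 - 12)/(25 - 47)))) + 6 = (-6*(-1/2144) + 1063/((-59/(-22)))) + 6 = (3/1072 + 1063/((-1/22*(-59)))) + 6 = (3/1072 + 1063/(59/22)) + 6 = (3/1072 + 1063*(22/59)) + 6 = (3/1072 + 23386/59) + 6 = 25069969/63248 + 6 = 25449457/63248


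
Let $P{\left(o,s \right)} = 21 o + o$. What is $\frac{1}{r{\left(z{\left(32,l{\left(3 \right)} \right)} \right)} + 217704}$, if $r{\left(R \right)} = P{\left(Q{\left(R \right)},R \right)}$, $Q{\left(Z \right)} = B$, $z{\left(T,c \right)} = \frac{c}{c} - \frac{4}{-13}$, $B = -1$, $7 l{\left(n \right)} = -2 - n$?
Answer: $\frac{1}{217682} \approx 4.5939 \cdot 10^{-6}$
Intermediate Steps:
$l{\left(n \right)} = - \frac{2}{7} - \frac{n}{7}$ ($l{\left(n \right)} = \frac{-2 - n}{7} = - \frac{2}{7} - \frac{n}{7}$)
$z{\left(T,c \right)} = \frac{17}{13}$ ($z{\left(T,c \right)} = 1 - - \frac{4}{13} = 1 + \frac{4}{13} = \frac{17}{13}$)
$Q{\left(Z \right)} = -1$
$P{\left(o,s \right)} = 22 o$
$r{\left(R \right)} = -22$ ($r{\left(R \right)} = 22 \left(-1\right) = -22$)
$\frac{1}{r{\left(z{\left(32,l{\left(3 \right)} \right)} \right)} + 217704} = \frac{1}{-22 + 217704} = \frac{1}{217682}$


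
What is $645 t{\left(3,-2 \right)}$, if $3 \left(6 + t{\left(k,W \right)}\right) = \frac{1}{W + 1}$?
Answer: $-4085$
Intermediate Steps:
$t{\left(k,W \right)} = -6 + \frac{1}{3 \left(1 + W\right)}$ ($t{\left(k,W \right)} = -6 + \frac{1}{3 \left(W + 1\right)} = -6 + \frac{1}{3 \left(1 + W\right)}$)
$645 t{\left(3,-2 \right)} = 645 \frac{-17 - -36}{3 \left(1 - 2\right)} = 645 \frac{-17 + 36}{3 \left(-1\right)} = 645 \cdot \frac{1}{3} \left(-1\right) 19 = 645 \left(- \frac{19}{3}\right) = -4085$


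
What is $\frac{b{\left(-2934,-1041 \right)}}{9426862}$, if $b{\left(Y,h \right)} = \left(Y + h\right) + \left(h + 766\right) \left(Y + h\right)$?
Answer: $\frac{544575}{4713431} \approx 0.11554$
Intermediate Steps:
$b{\left(Y,h \right)} = Y + h + \left(766 + h\right) \left(Y + h\right)$ ($b{\left(Y,h \right)} = \left(Y + h\right) + \left(766 + h\right) \left(Y + h\right) = Y + h + \left(766 + h\right) \left(Y + h\right)$)
$\frac{b{\left(-2934,-1041 \right)}}{9426862} = \frac{\left(-1041\right)^{2} + 767 \left(-2934\right) + 767 \left(-1041\right) - -3054294}{9426862} = \left(1083681 - 2250378 - 798447 + 3054294\right) \frac{1}{9426862} = 1089150 \cdot \frac{1}{9426862} = \frac{544575}{4713431}$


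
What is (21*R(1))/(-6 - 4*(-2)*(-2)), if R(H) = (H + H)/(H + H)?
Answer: -21/22 ≈ -0.95455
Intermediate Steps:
R(H) = 1 (R(H) = (2*H)/((2*H)) = (2*H)*(1/(2*H)) = 1)
(21*R(1))/(-6 - 4*(-2)*(-2)) = (21*1)/(-6 - 4*(-2)*(-2)) = 21/(-6 + 8*(-2)) = 21/(-6 - 16) = 21/(-22) = 21*(-1/22) = -21/22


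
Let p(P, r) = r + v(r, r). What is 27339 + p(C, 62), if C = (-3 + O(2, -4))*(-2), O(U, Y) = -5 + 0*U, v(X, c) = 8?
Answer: 27409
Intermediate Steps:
O(U, Y) = -5 (O(U, Y) = -5 + 0 = -5)
C = 16 (C = (-3 - 5)*(-2) = -8*(-2) = 16)
p(P, r) = 8 + r (p(P, r) = r + 8 = 8 + r)
27339 + p(C, 62) = 27339 + (8 + 62) = 27339 + 70 = 27409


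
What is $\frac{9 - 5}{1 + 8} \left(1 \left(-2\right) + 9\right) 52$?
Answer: $\frac{1456}{9} \approx 161.78$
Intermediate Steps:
$\frac{9 - 5}{1 + 8} \left(1 \left(-2\right) + 9\right) 52 = \frac{4}{9} \left(-2 + 9\right) 52 = 4 \cdot \frac{1}{9} \cdot 7 \cdot 52 = \frac{4}{9} \cdot 7 \cdot 52 = \frac{28}{9} \cdot 52 = \frac{1456}{9}$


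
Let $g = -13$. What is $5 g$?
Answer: $-65$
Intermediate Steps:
$5 g = 5 \left(-13\right) = -65$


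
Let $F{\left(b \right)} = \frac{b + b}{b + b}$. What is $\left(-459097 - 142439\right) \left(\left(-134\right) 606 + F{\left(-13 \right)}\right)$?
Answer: $48846527808$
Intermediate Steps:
$F{\left(b \right)} = 1$ ($F{\left(b \right)} = \frac{2 b}{2 b} = 2 b \frac{1}{2 b} = 1$)
$\left(-459097 - 142439\right) \left(\left(-134\right) 606 + F{\left(-13 \right)}\right) = \left(-459097 - 142439\right) \left(\left(-134\right) 606 + 1\right) = - 601536 \left(-81204 + 1\right) = \left(-601536\right) \left(-81203\right) = 48846527808$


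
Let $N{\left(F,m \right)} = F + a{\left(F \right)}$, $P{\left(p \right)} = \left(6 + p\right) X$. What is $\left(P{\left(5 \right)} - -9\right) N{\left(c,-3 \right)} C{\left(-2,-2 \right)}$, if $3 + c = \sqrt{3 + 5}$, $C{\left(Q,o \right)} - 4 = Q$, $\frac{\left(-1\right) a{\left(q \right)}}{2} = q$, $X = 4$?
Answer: $318 - 212 \sqrt{2} \approx 18.187$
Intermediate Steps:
$a{\left(q \right)} = - 2 q$
$C{\left(Q,o \right)} = 4 + Q$
$c = -3 + 2 \sqrt{2}$ ($c = -3 + \sqrt{3 + 5} = -3 + \sqrt{8} = -3 + 2 \sqrt{2} \approx -0.17157$)
$P{\left(p \right)} = 24 + 4 p$ ($P{\left(p \right)} = \left(6 + p\right) 4 = 24 + 4 p$)
$N{\left(F,m \right)} = - F$ ($N{\left(F,m \right)} = F - 2 F = - F$)
$\left(P{\left(5 \right)} - -9\right) N{\left(c,-3 \right)} C{\left(-2,-2 \right)} = \left(\left(24 + 4 \cdot 5\right) - -9\right) \left(- (-3 + 2 \sqrt{2})\right) \left(4 - 2\right) = \left(\left(24 + 20\right) + 9\right) \left(3 - 2 \sqrt{2}\right) 2 = \left(44 + 9\right) \left(3 - 2 \sqrt{2}\right) 2 = 53 \left(3 - 2 \sqrt{2}\right) 2 = \left(159 - 106 \sqrt{2}\right) 2 = 318 - 212 \sqrt{2}$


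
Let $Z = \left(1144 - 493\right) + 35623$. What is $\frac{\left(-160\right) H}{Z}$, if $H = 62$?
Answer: $- \frac{4960}{18137} \approx -0.27347$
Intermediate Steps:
$Z = 36274$ ($Z = 651 + 35623 = 36274$)
$\frac{\left(-160\right) H}{Z} = \frac{\left(-160\right) 62}{36274} = \left(-9920\right) \frac{1}{36274} = - \frac{4960}{18137}$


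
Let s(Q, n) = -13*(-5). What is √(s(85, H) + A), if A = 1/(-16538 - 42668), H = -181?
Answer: √227847719134/59206 ≈ 8.0623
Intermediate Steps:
s(Q, n) = 65
A = -1/59206 (A = 1/(-59206) = -1/59206 ≈ -1.6890e-5)
√(s(85, H) + A) = √(65 - 1/59206) = √(3848389/59206) = √227847719134/59206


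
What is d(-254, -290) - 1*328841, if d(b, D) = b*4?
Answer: -329857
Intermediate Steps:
d(b, D) = 4*b
d(-254, -290) - 1*328841 = 4*(-254) - 1*328841 = -1016 - 328841 = -329857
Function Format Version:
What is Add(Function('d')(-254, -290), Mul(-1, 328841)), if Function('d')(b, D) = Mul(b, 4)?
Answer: -329857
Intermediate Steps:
Function('d')(b, D) = Mul(4, b)
Add(Function('d')(-254, -290), Mul(-1, 328841)) = Add(Mul(4, -254), Mul(-1, 328841)) = Add(-1016, -328841) = -329857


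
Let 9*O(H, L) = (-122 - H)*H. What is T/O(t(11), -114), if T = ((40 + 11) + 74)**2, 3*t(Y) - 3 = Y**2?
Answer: -253125/12152 ≈ -20.830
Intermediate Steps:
t(Y) = 1 + Y**2/3
O(H, L) = H*(-122 - H)/9 (O(H, L) = ((-122 - H)*H)/9 = (H*(-122 - H))/9 = H*(-122 - H)/9)
T = 15625 (T = (51 + 74)**2 = 125**2 = 15625)
T/O(t(11), -114) = 15625/((-(1 + (1/3)*11**2)*(122 + (1 + (1/3)*11**2))/9)) = 15625/((-(1 + (1/3)*121)*(122 + (1 + (1/3)*121))/9)) = 15625/((-(1 + 121/3)*(122 + (1 + 121/3))/9)) = 15625/((-1/9*124/3*(122 + 124/3))) = 15625/((-1/9*124/3*490/3)) = 15625/(-60760/81) = 15625*(-81/60760) = -253125/12152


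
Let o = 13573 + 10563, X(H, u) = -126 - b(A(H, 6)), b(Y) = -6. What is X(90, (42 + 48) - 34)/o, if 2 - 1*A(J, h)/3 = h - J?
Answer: -15/3017 ≈ -0.0049718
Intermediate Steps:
A(J, h) = 6 - 3*h + 3*J (A(J, h) = 6 - 3*(h - J) = 6 + (-3*h + 3*J) = 6 - 3*h + 3*J)
X(H, u) = -120 (X(H, u) = -126 - 1*(-6) = -126 + 6 = -120)
o = 24136
X(90, (42 + 48) - 34)/o = -120/24136 = -120*1/24136 = -15/3017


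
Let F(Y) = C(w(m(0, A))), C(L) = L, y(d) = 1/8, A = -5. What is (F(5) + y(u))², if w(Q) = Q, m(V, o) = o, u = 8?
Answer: 1521/64 ≈ 23.766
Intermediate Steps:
y(d) = ⅛
F(Y) = -5
(F(5) + y(u))² = (-5 + ⅛)² = (-39/8)² = 1521/64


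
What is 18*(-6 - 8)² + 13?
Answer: 3541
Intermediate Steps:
18*(-6 - 8)² + 13 = 18*(-14)² + 13 = 18*196 + 13 = 3528 + 13 = 3541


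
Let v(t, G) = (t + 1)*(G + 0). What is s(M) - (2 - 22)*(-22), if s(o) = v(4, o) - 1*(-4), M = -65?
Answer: -761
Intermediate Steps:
v(t, G) = G*(1 + t) (v(t, G) = (1 + t)*G = G*(1 + t))
s(o) = 4 + 5*o (s(o) = o*(1 + 4) - 1*(-4) = o*5 + 4 = 5*o + 4 = 4 + 5*o)
s(M) - (2 - 22)*(-22) = (4 + 5*(-65)) - (2 - 22)*(-22) = (4 - 325) - (-20)*(-22) = -321 - 1*440 = -321 - 440 = -761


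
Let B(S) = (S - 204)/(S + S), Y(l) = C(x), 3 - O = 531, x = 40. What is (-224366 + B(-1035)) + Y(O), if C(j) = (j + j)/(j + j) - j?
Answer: -154839037/690 ≈ -2.2440e+5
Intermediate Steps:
C(j) = 1 - j (C(j) = (2*j)/((2*j)) - j = (2*j)*(1/(2*j)) - j = 1 - j)
O = -528 (O = 3 - 1*531 = 3 - 531 = -528)
Y(l) = -39 (Y(l) = 1 - 1*40 = 1 - 40 = -39)
B(S) = (-204 + S)/(2*S) (B(S) = (-204 + S)/((2*S)) = (-204 + S)*(1/(2*S)) = (-204 + S)/(2*S))
(-224366 + B(-1035)) + Y(O) = (-224366 + (½)*(-204 - 1035)/(-1035)) - 39 = (-224366 + (½)*(-1/1035)*(-1239)) - 39 = (-224366 + 413/690) - 39 = -154812127/690 - 39 = -154839037/690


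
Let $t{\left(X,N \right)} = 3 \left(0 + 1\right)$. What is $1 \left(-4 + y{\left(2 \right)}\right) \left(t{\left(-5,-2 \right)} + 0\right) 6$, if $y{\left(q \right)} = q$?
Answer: $-36$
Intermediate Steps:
$t{\left(X,N \right)} = 3$ ($t{\left(X,N \right)} = 3 \cdot 1 = 3$)
$1 \left(-4 + y{\left(2 \right)}\right) \left(t{\left(-5,-2 \right)} + 0\right) 6 = 1 \left(-4 + 2\right) \left(3 + 0\right) 6 = 1 \left(- 2 \cdot 3 \cdot 6\right) = 1 \left(\left(-2\right) 18\right) = 1 \left(-36\right) = -36$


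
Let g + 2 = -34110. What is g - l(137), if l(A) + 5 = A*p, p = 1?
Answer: -34244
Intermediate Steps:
g = -34112 (g = -2 - 34110 = -34112)
l(A) = -5 + A (l(A) = -5 + A*1 = -5 + A)
g - l(137) = -34112 - (-5 + 137) = -34112 - 1*132 = -34112 - 132 = -34244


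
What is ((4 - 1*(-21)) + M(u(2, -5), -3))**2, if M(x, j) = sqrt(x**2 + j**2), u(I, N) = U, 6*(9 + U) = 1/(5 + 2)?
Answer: (1050 + sqrt(158005))**2/1764 ≈ 1187.8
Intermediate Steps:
U = -377/42 (U = -9 + 1/(6*(5 + 2)) = -9 + (1/6)/7 = -9 + (1/6)*(1/7) = -9 + 1/42 = -377/42 ≈ -8.9762)
u(I, N) = -377/42
M(x, j) = sqrt(j**2 + x**2)
((4 - 1*(-21)) + M(u(2, -5), -3))**2 = ((4 - 1*(-21)) + sqrt((-3)**2 + (-377/42)**2))**2 = ((4 + 21) + sqrt(9 + 142129/1764))**2 = (25 + sqrt(158005/1764))**2 = (25 + sqrt(158005)/42)**2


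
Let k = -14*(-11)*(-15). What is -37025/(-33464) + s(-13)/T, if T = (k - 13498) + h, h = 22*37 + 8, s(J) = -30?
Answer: 277930285/250745752 ≈ 1.1084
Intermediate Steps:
k = -2310 (k = 154*(-15) = -2310)
h = 822 (h = 814 + 8 = 822)
T = -14986 (T = (-2310 - 13498) + 822 = -15808 + 822 = -14986)
-37025/(-33464) + s(-13)/T = -37025/(-33464) - 30/(-14986) = -37025*(-1/33464) - 30*(-1/14986) = 37025/33464 + 15/7493 = 277930285/250745752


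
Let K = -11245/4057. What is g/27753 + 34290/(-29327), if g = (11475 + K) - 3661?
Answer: -266497130369/300185629197 ≈ -0.88777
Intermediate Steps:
K = -11245/4057 (K = -11245*1/4057 = -11245/4057 ≈ -2.7718)
g = 31690153/4057 (g = (11475 - 11245/4057) - 3661 = 46542830/4057 - 3661 = 31690153/4057 ≈ 7811.2)
g/27753 + 34290/(-29327) = (31690153/4057)/27753 + 34290/(-29327) = (31690153/4057)*(1/27753) + 34290*(-1/29327) = 2880923/10235811 - 34290/29327 = -266497130369/300185629197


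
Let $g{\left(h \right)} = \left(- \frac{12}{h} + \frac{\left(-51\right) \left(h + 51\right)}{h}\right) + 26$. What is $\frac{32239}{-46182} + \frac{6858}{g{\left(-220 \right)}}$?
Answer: $- \frac{69770628313}{133327434} \approx -523.3$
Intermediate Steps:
$g{\left(h \right)} = 26 - \frac{12}{h} + \frac{-2601 - 51 h}{h}$ ($g{\left(h \right)} = \left(- \frac{12}{h} + \frac{\left(-51\right) \left(51 + h\right)}{h}\right) + 26 = \left(- \frac{12}{h} + \frac{-2601 - 51 h}{h}\right) + 26 = 26 - \frac{12}{h} + \frac{-2601 - 51 h}{h}$)
$\frac{32239}{-46182} + \frac{6858}{g{\left(-220 \right)}} = \frac{32239}{-46182} + \frac{6858}{-25 - \frac{2613}{-220}} = 32239 \left(- \frac{1}{46182}\right) + \frac{6858}{-25 - - \frac{2613}{220}} = - \frac{32239}{46182} + \frac{6858}{-25 + \frac{2613}{220}} = - \frac{32239}{46182} + \frac{6858}{- \frac{2887}{220}} = - \frac{32239}{46182} + 6858 \left(- \frac{220}{2887}\right) = - \frac{32239}{46182} - \frac{1508760}{2887} = - \frac{69770628313}{133327434}$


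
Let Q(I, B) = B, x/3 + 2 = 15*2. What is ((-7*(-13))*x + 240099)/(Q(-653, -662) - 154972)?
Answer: -82581/51878 ≈ -1.5918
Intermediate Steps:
x = 84 (x = -6 + 3*(15*2) = -6 + 3*30 = -6 + 90 = 84)
((-7*(-13))*x + 240099)/(Q(-653, -662) - 154972) = (-7*(-13)*84 + 240099)/(-662 - 154972) = (91*84 + 240099)/(-155634) = (7644 + 240099)*(-1/155634) = 247743*(-1/155634) = -82581/51878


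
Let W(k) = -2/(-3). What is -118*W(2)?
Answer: -236/3 ≈ -78.667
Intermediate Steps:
W(k) = ⅔ (W(k) = -2*(-⅓) = ⅔)
-118*W(2) = -118*⅔ = -236/3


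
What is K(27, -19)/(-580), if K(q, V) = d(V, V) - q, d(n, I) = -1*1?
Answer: 7/145 ≈ 0.048276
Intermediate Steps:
d(n, I) = -1
K(q, V) = -1 - q
K(27, -19)/(-580) = (-1 - 1*27)/(-580) = (-1 - 27)*(-1/580) = -28*(-1/580) = 7/145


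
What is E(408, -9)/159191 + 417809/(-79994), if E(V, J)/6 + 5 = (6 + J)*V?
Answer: -67101308275/12734324854 ≈ -5.2693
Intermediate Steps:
E(V, J) = -30 + 6*V*(6 + J) (E(V, J) = -30 + 6*((6 + J)*V) = -30 + 6*(V*(6 + J)) = -30 + 6*V*(6 + J))
E(408, -9)/159191 + 417809/(-79994) = (-30 + 36*408 + 6*(-9)*408)/159191 + 417809/(-79994) = (-30 + 14688 - 22032)*(1/159191) + 417809*(-1/79994) = -7374*1/159191 - 417809/79994 = -7374/159191 - 417809/79994 = -67101308275/12734324854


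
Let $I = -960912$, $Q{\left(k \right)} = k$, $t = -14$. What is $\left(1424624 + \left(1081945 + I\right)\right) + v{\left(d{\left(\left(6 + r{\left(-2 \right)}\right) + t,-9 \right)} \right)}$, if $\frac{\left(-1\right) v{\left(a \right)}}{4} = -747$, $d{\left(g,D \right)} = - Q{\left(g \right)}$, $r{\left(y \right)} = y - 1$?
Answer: $1548645$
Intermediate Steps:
$r{\left(y \right)} = -1 + y$ ($r{\left(y \right)} = y - 1 = -1 + y$)
$d{\left(g,D \right)} = - g$
$v{\left(a \right)} = 2988$ ($v{\left(a \right)} = \left(-4\right) \left(-747\right) = 2988$)
$\left(1424624 + \left(1081945 + I\right)\right) + v{\left(d{\left(\left(6 + r{\left(-2 \right)}\right) + t,-9 \right)} \right)} = \left(1424624 + \left(1081945 - 960912\right)\right) + 2988 = \left(1424624 + 121033\right) + 2988 = 1545657 + 2988 = 1548645$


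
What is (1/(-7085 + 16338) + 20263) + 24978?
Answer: 418614974/9253 ≈ 45241.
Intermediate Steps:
(1/(-7085 + 16338) + 20263) + 24978 = (1/9253 + 20263) + 24978 = 187493540/9253 + 24978 = 418614974/9253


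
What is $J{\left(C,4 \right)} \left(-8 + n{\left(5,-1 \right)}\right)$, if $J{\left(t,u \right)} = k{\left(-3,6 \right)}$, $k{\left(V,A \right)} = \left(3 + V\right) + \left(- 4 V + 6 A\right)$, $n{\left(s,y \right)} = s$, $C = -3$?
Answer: $-144$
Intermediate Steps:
$k{\left(V,A \right)} = 3 - 3 V + 6 A$
$J{\left(t,u \right)} = 48$ ($J{\left(t,u \right)} = 3 - -9 + 6 \cdot 6 = 3 + 9 + 36 = 48$)
$J{\left(C,4 \right)} \left(-8 + n{\left(5,-1 \right)}\right) = 48 \left(-8 + 5\right) = 48 \left(-3\right) = -144$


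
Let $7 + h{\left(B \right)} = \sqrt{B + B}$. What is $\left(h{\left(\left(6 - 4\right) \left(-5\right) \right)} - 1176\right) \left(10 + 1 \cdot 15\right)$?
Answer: $-29575 + 50 i \sqrt{5} \approx -29575.0 + 111.8 i$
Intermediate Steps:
$h{\left(B \right)} = -7 + \sqrt{2} \sqrt{B}$ ($h{\left(B \right)} = -7 + \sqrt{B + B} = -7 + \sqrt{2 B} = -7 + \sqrt{2} \sqrt{B}$)
$\left(h{\left(\left(6 - 4\right) \left(-5\right) \right)} - 1176\right) \left(10 + 1 \cdot 15\right) = \left(\left(-7 + \sqrt{2} \sqrt{\left(6 - 4\right) \left(-5\right)}\right) - 1176\right) \left(10 + 1 \cdot 15\right) = \left(\left(-7 + \sqrt{2} \sqrt{2 \left(-5\right)}\right) - 1176\right) \left(10 + 15\right) = \left(\left(-7 + \sqrt{2} \sqrt{-10}\right) - 1176\right) 25 = \left(\left(-7 + \sqrt{2} i \sqrt{10}\right) - 1176\right) 25 = \left(\left(-7 + 2 i \sqrt{5}\right) - 1176\right) 25 = \left(-1183 + 2 i \sqrt{5}\right) 25 = -29575 + 50 i \sqrt{5}$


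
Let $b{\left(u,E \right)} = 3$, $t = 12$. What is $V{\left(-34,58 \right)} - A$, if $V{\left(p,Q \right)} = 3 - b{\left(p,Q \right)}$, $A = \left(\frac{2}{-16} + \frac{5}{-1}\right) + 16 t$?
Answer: $- \frac{1495}{8} \approx -186.88$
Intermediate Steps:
$A = \frac{1495}{8}$ ($A = \left(\frac{2}{-16} + \frac{5}{-1}\right) + 16 \cdot 12 = \left(2 \left(- \frac{1}{16}\right) + 5 \left(-1\right)\right) + 192 = \left(- \frac{1}{8} - 5\right) + 192 = - \frac{41}{8} + 192 = \frac{1495}{8} \approx 186.88$)
$V{\left(p,Q \right)} = 0$ ($V{\left(p,Q \right)} = 3 - 3 = 0$)
$V{\left(-34,58 \right)} - A = 0 - \frac{1495}{8} = - \frac{1495}{8}$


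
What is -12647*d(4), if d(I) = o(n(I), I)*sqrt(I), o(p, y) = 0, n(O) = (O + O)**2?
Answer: 0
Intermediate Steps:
n(O) = 4*O**2 (n(O) = (2*O)**2 = 4*O**2)
d(I) = 0 (d(I) = 0*sqrt(I) = 0)
-12647*d(4) = -12647*0 = 0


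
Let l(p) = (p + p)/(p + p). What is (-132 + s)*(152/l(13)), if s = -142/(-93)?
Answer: -1844368/93 ≈ -19832.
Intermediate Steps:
l(p) = 1 (l(p) = (2*p)/((2*p)) = (2*p)*(1/(2*p)) = 1)
s = 142/93 (s = -142*(-1/93) = 142/93 ≈ 1.5269)
(-132 + s)*(152/l(13)) = (-132 + 142/93)*(152/1) = -1844368/93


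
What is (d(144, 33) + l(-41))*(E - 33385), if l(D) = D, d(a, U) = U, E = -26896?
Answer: 482248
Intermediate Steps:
(d(144, 33) + l(-41))*(E - 33385) = (33 - 41)*(-26896 - 33385) = -8*(-60281) = 482248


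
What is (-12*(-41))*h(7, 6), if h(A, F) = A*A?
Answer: 24108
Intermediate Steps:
h(A, F) = A²
(-12*(-41))*h(7, 6) = -12*(-41)*7² = 492*49 = 24108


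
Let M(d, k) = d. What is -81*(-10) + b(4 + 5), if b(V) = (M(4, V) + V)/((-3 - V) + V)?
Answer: 2417/3 ≈ 805.67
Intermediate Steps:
b(V) = -4/3 - V/3 (b(V) = (4 + V)/((-3 - V) + V) = (4 + V)/(-3) = (4 + V)*(-1/3) = -4/3 - V/3)
-81*(-10) + b(4 + 5) = -81*(-10) + (-4/3 - (4 + 5)/3) = 810 + (-4/3 - 1/3*9) = 810 + (-4/3 - 3) = 810 - 13/3 = 2417/3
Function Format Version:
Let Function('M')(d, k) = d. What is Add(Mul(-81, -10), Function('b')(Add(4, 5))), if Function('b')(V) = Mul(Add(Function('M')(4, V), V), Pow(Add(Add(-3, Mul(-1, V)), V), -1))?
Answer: Rational(2417, 3) ≈ 805.67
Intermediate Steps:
Function('b')(V) = Add(Rational(-4, 3), Mul(Rational(-1, 3), V)) (Function('b')(V) = Mul(Add(4, V), Pow(Add(Add(-3, Mul(-1, V)), V), -1)) = Mul(Add(4, V), Pow(-3, -1)) = Mul(Add(4, V), Rational(-1, 3)) = Add(Rational(-4, 3), Mul(Rational(-1, 3), V)))
Add(Mul(-81, -10), Function('b')(Add(4, 5))) = Add(Mul(-81, -10), Add(Rational(-4, 3), Mul(Rational(-1, 3), Add(4, 5)))) = Add(810, Add(Rational(-4, 3), Mul(Rational(-1, 3), 9))) = Add(810, Add(Rational(-4, 3), -3)) = Add(810, Rational(-13, 3)) = Rational(2417, 3)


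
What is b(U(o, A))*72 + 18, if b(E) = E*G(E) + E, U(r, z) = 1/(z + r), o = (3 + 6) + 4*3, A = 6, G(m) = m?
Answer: 1682/81 ≈ 20.765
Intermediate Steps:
o = 21 (o = 9 + 12 = 21)
U(r, z) = 1/(r + z)
b(E) = E + E² (b(E) = E*E + E = E² + E = E + E²)
b(U(o, A))*72 + 18 = ((1 + 1/(21 + 6))/(21 + 6))*72 + 18 = ((1 + 1/27)/27)*72 + 18 = ((1/27)*(28/27))*72 + 18 = (28/729)*72 + 18 = 224/81 + 18 = 1682/81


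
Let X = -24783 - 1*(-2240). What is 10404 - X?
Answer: 32947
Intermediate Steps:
X = -22543 (X = -24783 + 2240 = -22543)
10404 - X = 10404 - 1*(-22543) = 10404 + 22543 = 32947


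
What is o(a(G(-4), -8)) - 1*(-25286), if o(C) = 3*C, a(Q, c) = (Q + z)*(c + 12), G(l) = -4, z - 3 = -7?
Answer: 25190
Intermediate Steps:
z = -4 (z = 3 - 7 = -4)
a(Q, c) = (-4 + Q)*(12 + c) (a(Q, c) = (Q - 4)*(c + 12) = (-4 + Q)*(12 + c))
o(a(G(-4), -8)) - 1*(-25286) = 3*(-48 - 4*(-8) + 12*(-4) - 4*(-8)) - 1*(-25286) = 3*(-48 + 32 - 48 + 32) + 25286 = 3*(-32) + 25286 = -96 + 25286 = 25190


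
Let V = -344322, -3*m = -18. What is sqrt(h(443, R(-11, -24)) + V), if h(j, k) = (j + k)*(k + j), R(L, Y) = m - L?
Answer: I*sqrt(132722) ≈ 364.31*I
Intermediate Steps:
m = 6 (m = -1/3*(-18) = 6)
R(L, Y) = 6 - L
h(j, k) = (j + k)**2 (h(j, k) = (j + k)*(j + k) = (j + k)**2)
sqrt(h(443, R(-11, -24)) + V) = sqrt((443 + (6 - 1*(-11)))**2 - 344322) = sqrt((443 + (6 + 11))**2 - 344322) = sqrt((443 + 17)**2 - 344322) = sqrt(460**2 - 344322) = sqrt(211600 - 344322) = sqrt(-132722) = I*sqrt(132722)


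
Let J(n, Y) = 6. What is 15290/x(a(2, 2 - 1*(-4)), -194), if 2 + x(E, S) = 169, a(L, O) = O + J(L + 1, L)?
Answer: 15290/167 ≈ 91.557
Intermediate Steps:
a(L, O) = 6 + O (a(L, O) = O + 6 = 6 + O)
x(E, S) = 167 (x(E, S) = -2 + 169 = 167)
15290/x(a(2, 2 - 1*(-4)), -194) = 15290/167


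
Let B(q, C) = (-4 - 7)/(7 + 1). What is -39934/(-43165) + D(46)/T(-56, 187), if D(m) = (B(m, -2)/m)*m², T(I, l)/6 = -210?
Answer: 42437621/43510320 ≈ 0.97535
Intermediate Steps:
B(q, C) = -11/8
T(I, l) = -1260 (T(I, l) = 6*(-210) = -1260)
D(m) = -11*m/8 (D(m) = (-11/(8*m))*m² = -11*m/8)
-39934/(-43165) + D(46)/T(-56, 187) = -39934/(-43165) - 11/8*46/(-1260) = -39934*(-1/43165) - 253/4*(-1/1260) = 39934/43165 + 253/5040 = 42437621/43510320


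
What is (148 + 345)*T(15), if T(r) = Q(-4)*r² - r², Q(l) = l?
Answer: -554625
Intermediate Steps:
T(r) = -5*r² (T(r) = -4*r² - r² = -5*r²)
(148 + 345)*T(15) = (148 + 345)*(-5*15²) = 493*(-5*225) = 493*(-1125) = -554625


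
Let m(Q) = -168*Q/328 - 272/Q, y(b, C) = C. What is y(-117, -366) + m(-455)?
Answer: -2469053/18655 ≈ -132.35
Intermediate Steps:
m(Q) = -272/Q - 21*Q/41 (m(Q) = -21*Q/41 - 272/Q = -272/Q - 21*Q/41)
y(-117, -366) + m(-455) = -366 + (-272/(-455) - 21/41*(-455)) = -366 + (-272*(-1/455) + 9555/41) = -366 + (272/455 + 9555/41) = -366 + 4358677/18655 = -2469053/18655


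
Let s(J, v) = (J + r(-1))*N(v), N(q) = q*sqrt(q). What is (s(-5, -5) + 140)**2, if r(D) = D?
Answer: 15100 + 8400*I*sqrt(5) ≈ 15100.0 + 18783.0*I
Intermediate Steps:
N(q) = q**(3/2)
s(J, v) = v**(3/2)*(-1 + J) (s(J, v) = (J - 1)*v**(3/2) = (-1 + J)*v**(3/2) = v**(3/2)*(-1 + J))
(s(-5, -5) + 140)**2 = ((-5)**(3/2)*(-1 - 5) + 140)**2 = (-5*I*sqrt(5)*(-6) + 140)**2 = (30*I*sqrt(5) + 140)**2 = (140 + 30*I*sqrt(5))**2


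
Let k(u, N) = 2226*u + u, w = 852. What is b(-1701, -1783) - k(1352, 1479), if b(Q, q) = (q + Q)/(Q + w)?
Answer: -2556254012/849 ≈ -3.0109e+6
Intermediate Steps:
k(u, N) = 2227*u
b(Q, q) = (Q + q)/(852 + Q) (b(Q, q) = (q + Q)/(Q + 852) = (Q + q)/(852 + Q))
b(-1701, -1783) - k(1352, 1479) = (-1701 - 1783)/(852 - 1701) - 2227*1352 = -3484/(-849) - 1*3010904 = -1/849*(-3484) - 3010904 = 3484/849 - 3010904 = -2556254012/849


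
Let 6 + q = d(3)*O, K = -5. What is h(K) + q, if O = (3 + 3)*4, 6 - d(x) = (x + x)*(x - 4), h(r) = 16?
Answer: 298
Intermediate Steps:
d(x) = 6 - 2*x*(-4 + x) (d(x) = 6 - (x + x)*(x - 4) = 6 - 2*x*(-4 + x))
O = 24 (O = 6*4 = 24)
q = 282 (q = -6 + (6 - 2*3² + 8*3)*24 = -6 + (6 - 2*9 + 24)*24 = -6 + (6 - 18 + 24)*24 = -6 + 12*24 = -6 + 288 = 282)
h(K) + q = 16 + 282 = 298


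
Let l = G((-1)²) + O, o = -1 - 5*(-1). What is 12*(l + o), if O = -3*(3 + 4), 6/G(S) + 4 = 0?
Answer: -222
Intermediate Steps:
G(S) = -3/2 (G(S) = 6/(-4 + 0) = 6/(-4) = 6*(-¼) = -3/2)
O = -21 (O = -3*7 = -21)
o = 4 (o = -1 + 5 = 4)
l = -45/2 (l = -3/2 - 21 = -45/2 ≈ -22.500)
12*(l + o) = 12*(-45/2 + 4) = 12*(-37/2) = -222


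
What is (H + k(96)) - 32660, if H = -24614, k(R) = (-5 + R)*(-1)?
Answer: -57365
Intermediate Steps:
k(R) = 5 - R
(H + k(96)) - 32660 = (-24614 + (5 - 1*96)) - 32660 = (-24614 + (5 - 96)) - 32660 = (-24614 - 91) - 32660 = -24705 - 32660 = -57365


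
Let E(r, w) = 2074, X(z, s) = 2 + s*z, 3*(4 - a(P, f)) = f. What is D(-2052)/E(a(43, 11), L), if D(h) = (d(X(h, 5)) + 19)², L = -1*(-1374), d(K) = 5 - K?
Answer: 52859762/1037 ≈ 50974.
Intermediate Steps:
a(P, f) = 4 - f/3
L = 1374
D(h) = (22 - 5*h)² (D(h) = ((5 - (2 + 5*h)) + 19)² = ((5 + (-2 - 5*h)) + 19)² = ((3 - 5*h) + 19)² = (22 - 5*h)²)
D(-2052)/E(a(43, 11), L) = (-22 + 5*(-2052))²/2074 = (-22 - 10260)²*(1/2074) = (-10282)²*(1/2074) = 105719524*(1/2074) = 52859762/1037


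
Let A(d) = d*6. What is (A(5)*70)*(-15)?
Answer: -31500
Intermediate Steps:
A(d) = 6*d
(A(5)*70)*(-15) = ((6*5)*70)*(-15) = (30*70)*(-15) = 2100*(-15) = -31500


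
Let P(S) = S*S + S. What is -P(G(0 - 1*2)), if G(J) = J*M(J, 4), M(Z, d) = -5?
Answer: -110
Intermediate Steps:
G(J) = -5*J (G(J) = J*(-5) = -5*J)
P(S) = S + S² (P(S) = S² + S = S + S²)
-P(G(0 - 1*2)) = -(-5*(0 - 1*2))*(1 - 5*(0 - 1*2)) = -(-5*(0 - 2))*(1 - 5*(0 - 2)) = -(-5*(-2))*(1 - 5*(-2)) = -10*(1 + 10) = -10*11 = -1*110 = -110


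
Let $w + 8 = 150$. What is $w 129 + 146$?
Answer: $18464$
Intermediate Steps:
$w = 142$ ($w = -8 + 150 = 142$)
$w 129 + 146 = 142 \cdot 129 + 146 = 18318 + 146 = 18464$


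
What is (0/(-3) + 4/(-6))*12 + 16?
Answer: 8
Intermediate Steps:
(0/(-3) + 4/(-6))*12 + 16 = (0*(-1/3) + 4*(-1/6))*12 + 16 = (0 - 2/3)*12 + 16 = -2/3*12 + 16 = -8 + 16 = 8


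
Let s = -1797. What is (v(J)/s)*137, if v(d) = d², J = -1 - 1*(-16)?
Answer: -10275/599 ≈ -17.154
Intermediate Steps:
J = 15 (J = -1 + 16 = 15)
(v(J)/s)*137 = (15²/(-1797))*137 = (225*(-1/1797))*137 = -75/599*137 = -10275/599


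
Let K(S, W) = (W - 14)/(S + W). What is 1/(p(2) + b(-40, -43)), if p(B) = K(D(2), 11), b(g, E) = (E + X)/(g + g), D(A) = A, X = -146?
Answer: 1040/2217 ≈ 0.46910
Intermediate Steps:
K(S, W) = (-14 + W)/(S + W)
b(g, E) = (-146 + E)/(2*g) (b(g, E) = (E - 146)/(g + g) = (-146 + E)/((2*g)) = (-146 + E)*(1/(2*g)) = (-146 + E)/(2*g))
p(B) = -3/13 (p(B) = (-14 + 11)/(2 + 11) = -3/13)
1/(p(2) + b(-40, -43)) = 1/(-3/13 + (½)*(-146 - 43)/(-40)) = 1/(-3/13 + (½)*(-1/40)*(-189)) = 1/(-3/13 + 189/80) = 1/(2217/1040) = 1040/2217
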